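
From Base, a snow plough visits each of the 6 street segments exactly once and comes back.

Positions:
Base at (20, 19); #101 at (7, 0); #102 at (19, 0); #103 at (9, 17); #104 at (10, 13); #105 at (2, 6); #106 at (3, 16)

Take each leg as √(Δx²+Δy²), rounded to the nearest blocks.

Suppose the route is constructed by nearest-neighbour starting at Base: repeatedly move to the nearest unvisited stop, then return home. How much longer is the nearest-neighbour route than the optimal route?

The nearest-neighbour route is 1 blocks longer than optimal.

Base: #103=11, #104=12, #106=17, #102=19, #105=22, #101=23 ⇒ #103
#103: #104=4, #106=6, #105=13, #101=17, #102=20 ⇒ #104
#104: #106=8, #105=11, #101=13, #102=16 ⇒ #106
#106: #105=10, #101=16, #102=23 ⇒ #105
#105: #101=8, #102=18 ⇒ #101
#101: #102=12 ⇒ #102
NN route Base → #103 → #104 → #106 → #105 → #101 → #102 → Base costs 72.
Optimal: Base → #102 → #101 → #105 → #106 → #103 → #104 → Base costs 71 (by enumerating all 360 distinct tours).
Excess = 72 − 71 = 1.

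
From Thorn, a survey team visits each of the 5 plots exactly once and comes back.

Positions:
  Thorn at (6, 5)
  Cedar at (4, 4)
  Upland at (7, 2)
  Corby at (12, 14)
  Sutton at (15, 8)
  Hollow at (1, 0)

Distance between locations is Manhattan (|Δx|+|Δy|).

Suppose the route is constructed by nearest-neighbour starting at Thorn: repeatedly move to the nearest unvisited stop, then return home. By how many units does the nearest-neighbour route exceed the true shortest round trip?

6 longer than the optimal tour.

From Thorn: Cedar=3, Upland=4, Hollow=10, Sutton=12, Corby=15 → choose Cedar (3).
From Cedar: Upland=5, Hollow=7, Sutton=15, Corby=18 → choose Upland (5).
From Upland: Hollow=8, Sutton=14, Corby=17 → choose Hollow (8).
From Hollow: Sutton=22, Corby=25 → choose Sutton (22).
From Sutton: Corby=9 → choose Corby (9).
NN route Thorn → Cedar → Upland → Hollow → Sutton → Corby → Thorn costs 62.
Optimal: Thorn → Cedar → Hollow → Upland → Corby → Sutton → Thorn costs 56 (by enumerating all 60 distinct tours).
Excess = 62 − 56 = 6.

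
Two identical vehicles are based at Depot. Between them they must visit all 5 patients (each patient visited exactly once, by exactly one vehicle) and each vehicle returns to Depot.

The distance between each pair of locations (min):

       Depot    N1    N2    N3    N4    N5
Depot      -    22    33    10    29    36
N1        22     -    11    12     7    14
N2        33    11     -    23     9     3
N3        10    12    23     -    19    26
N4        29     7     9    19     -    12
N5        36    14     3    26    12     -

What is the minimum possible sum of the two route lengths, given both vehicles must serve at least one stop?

Check every non-empty split of the stops between the two vehicles; for each half take its own optimal tour:
  {N1} + {N2, N3, N4, N5}: 44 + 77 = 121
  {N2} + {N1, N3, N4, N5}: 66 + 77 = 143
  {N1, N2} + {N3, N4, N5}: 66 + 77 = 143
  {N3} + {N1, N2, N4, N5}: 20 + 77 = 97
  {N1, N3} + {N2, N4, N5}: 44 + 77 = 121
  {N2, N3} + {N1, N4, N5}: 66 + 77 = 143
  … (15 splits in total)
Best: vehicle 1 Depot → N3 → Depot = 20; vehicle 2 Depot → N1 → N2 → N5 → N4 → Depot = 77; combined 97.

97 min — the smallest possible combined total.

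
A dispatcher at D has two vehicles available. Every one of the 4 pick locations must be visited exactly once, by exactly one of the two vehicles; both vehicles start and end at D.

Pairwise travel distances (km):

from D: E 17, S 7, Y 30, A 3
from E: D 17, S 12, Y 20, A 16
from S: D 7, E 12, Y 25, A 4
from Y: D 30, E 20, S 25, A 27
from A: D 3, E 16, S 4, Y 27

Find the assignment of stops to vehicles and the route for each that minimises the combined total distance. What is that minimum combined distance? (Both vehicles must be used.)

75 km — the smallest possible combined total.

There are 2^3 − 1 = 7 ways to divide the 4 stops into two non-empty groups. For each, the best each vehicle can do is its own shortest tour through its group:
  {E} + {S, Y, A}: 34 + 62 = 96
  {S} + {E, Y, A}: 14 + 67 = 81
  {E, S} + {Y, A}: 36 + 60 = 96
  {Y} + {E, S, A}: 60 + 36 = 96
  {E, Y} + {S, A}: 67 + 14 = 81
  {S, Y} + {E, A}: 62 + 36 = 98
  … (7 splits in total)
  {E, S, Y} + {A}: 69 + 6 = 75  ← best
Best: vehicle 1 D → E → Y → S → D = 69; vehicle 2 D → A → D = 6; combined 75.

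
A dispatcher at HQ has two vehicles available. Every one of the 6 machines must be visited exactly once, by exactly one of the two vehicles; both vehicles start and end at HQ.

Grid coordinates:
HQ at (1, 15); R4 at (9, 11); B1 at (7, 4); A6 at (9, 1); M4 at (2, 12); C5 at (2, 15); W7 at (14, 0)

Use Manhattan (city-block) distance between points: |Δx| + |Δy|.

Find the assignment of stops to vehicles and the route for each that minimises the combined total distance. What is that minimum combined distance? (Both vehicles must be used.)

Try each way of splitting the stops between the two vehicles (each non-empty) and, for each split, find the best tour for each vehicle:
  {R4} + {B1, A6, M4, C5, W7}: 24 + 56 = 80
  {B1} + {R4, A6, M4, C5, W7}: 34 + 56 = 90
  {R4, B1} + {A6, M4, C5, W7}: 38 + 56 = 94
  {A6} + {R4, B1, M4, C5, W7}: 44 + 56 = 100
  {R4, A6} + {B1, M4, C5, W7}: 44 + 56 = 100
  {B1, A6} + {R4, M4, C5, W7}: 44 + 56 = 100
  … (31 splits in total)
  {C5} + {R4, B1, A6, M4, W7}: 2 + 56 = 58  ← best
Best: vehicle 1 HQ → C5 → HQ = 2; vehicle 2 HQ → R4 → A6 → W7 → B1 → M4 → HQ = 56; combined 58.

Minimum combined distance: 58.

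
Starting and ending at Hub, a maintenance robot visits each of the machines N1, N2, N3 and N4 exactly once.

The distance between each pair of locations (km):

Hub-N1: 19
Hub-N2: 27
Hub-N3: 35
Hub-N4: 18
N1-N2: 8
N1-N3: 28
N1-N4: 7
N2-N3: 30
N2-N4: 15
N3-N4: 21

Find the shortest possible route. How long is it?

Minimum total distance: 96 km.

Hub-N1-N2-N3-N4-Hub: 19+8+30+21+18 = 96
Hub-N1-N2-N4-N3-Hub: 19+8+15+21+35 = 98
Hub-N1-N3-N2-N4-Hub: 19+28+30+15+18 = 110
Hub-N1-N3-N4-N2-Hub: 19+28+21+15+27 = 110
Hub-N1-N4-N2-N3-Hub: 19+7+15+30+35 = 106
Hub-N1-N4-N3-N2-Hub: 19+7+21+30+27 = 104
Hub-N2-N1-N3-N4-Hub: 27+8+28+21+18 = 102
Hub-N2-N1-N4-N3-Hub: 27+8+7+21+35 = 98
Hub-N2-N3-N1-N4-Hub: 27+30+28+7+18 = 110
Hub-N2-N4-N1-N3-Hub: 27+15+7+28+35 = 112
Hub-N3-N1-N2-N4-Hub: 35+28+8+15+18 = 104
Hub-N3-N2-N1-N4-Hub: 35+30+8+7+18 = 98
The minimum is 96.
One optimal route: Hub → N1 → N2 → N3 → N4 → Hub (or its reverse).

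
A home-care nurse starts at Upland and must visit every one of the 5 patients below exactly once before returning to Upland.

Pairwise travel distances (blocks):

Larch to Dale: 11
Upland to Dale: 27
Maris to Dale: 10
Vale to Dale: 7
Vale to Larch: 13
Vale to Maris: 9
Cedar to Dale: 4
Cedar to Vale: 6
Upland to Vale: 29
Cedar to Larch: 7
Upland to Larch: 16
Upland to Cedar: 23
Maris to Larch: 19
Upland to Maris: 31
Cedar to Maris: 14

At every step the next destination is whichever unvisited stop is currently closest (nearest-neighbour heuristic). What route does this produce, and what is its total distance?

From Upland: distances to unvisited — Larch=16, Cedar=23, Dale=27, Vale=29, Maris=31. Nearest is Larch (16).
From Larch: distances to unvisited — Cedar=7, Dale=11, Vale=13, Maris=19. Nearest is Cedar (7).
From Cedar: distances to unvisited — Dale=4, Vale=6, Maris=14. Nearest is Dale (4).
From Dale: distances to unvisited — Vale=7, Maris=10. Nearest is Vale (7).
From Vale: distances to unvisited — Maris=9. Nearest is Maris (9).
Return Maris→Upland: 31.
Total = 16 + 7 + 4 + 7 + 9 + 31 = 74.

Nearest-neighbour total = 74 blocks; route Upland → Larch → Cedar → Dale → Vale → Maris → Upland.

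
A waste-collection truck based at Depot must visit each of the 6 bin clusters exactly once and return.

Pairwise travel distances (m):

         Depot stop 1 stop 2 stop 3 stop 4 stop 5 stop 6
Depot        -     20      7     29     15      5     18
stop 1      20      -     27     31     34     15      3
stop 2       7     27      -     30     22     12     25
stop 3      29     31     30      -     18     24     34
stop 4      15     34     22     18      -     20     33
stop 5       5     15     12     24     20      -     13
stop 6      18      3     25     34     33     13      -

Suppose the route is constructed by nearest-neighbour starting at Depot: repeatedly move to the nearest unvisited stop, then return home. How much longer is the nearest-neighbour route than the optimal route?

Depot: stop 5=5, stop 2=7, stop 4=15, stop 6=18, stop 1=20, stop 3=29 ⇒ stop 5
stop 5: stop 2=12, stop 6=13, stop 1=15, stop 4=20, stop 3=24 ⇒ stop 2
stop 2: stop 4=22, stop 6=25, stop 1=27, stop 3=30 ⇒ stop 4
stop 4: stop 3=18, stop 6=33, stop 1=34 ⇒ stop 3
stop 3: stop 1=31, stop 6=34 ⇒ stop 1
stop 1: stop 6=3 ⇒ stop 6
NN route Depot → stop 5 → stop 2 → stop 4 → stop 3 → stop 1 → stop 6 → Depot costs 109.
Optimal: Depot → stop 2 → stop 4 → stop 3 → stop 1 → stop 6 → stop 5 → Depot costs 99 (by enumerating all 360 distinct tours).
Excess = 109 − 99 = 10.

The nearest-neighbour route is 10 m longer than optimal.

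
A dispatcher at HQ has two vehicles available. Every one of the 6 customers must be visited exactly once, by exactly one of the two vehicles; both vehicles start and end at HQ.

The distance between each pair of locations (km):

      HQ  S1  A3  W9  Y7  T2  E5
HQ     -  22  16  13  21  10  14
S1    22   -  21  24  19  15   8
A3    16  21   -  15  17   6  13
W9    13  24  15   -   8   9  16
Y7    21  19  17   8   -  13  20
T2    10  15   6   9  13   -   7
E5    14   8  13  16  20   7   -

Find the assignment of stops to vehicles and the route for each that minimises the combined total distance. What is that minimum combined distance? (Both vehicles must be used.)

Try each way of splitting the stops between the two vehicles (each non-empty) and, for each split, find the best tour for each vehicle:
  {S1} + {A3, W9, Y7, T2, E5}: 44 + 65 = 109
  {A3} + {S1, W9, Y7, T2, E5}: 32 + 65 = 97
  {S1, A3} + {W9, Y7, T2, E5}: 59 + 55 = 114
  {W9} + {S1, A3, Y7, T2, E5}: 26 + 74 = 100
  {S1, W9} + {A3, Y7, T2, E5}: 59 + 65 = 124
  {A3, W9} + {S1, Y7, T2, E5}: 44 + 64 = 108
  … (31 splits in total)
  {A3, T2} + {S1, W9, Y7, E5}: 32 + 62 = 94  ← best
Best: vehicle 1 HQ → A3 → T2 → HQ = 32; vehicle 2 HQ → W9 → Y7 → S1 → E5 → HQ = 62; combined 94.

94 km — the smallest possible combined total.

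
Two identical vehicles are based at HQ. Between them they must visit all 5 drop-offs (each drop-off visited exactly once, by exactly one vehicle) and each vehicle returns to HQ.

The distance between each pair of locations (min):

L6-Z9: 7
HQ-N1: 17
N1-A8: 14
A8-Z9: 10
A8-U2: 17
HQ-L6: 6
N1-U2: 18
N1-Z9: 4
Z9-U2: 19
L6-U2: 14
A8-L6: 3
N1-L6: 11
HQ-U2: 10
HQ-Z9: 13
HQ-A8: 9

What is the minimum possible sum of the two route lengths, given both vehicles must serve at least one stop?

Check every non-empty split of the stops between the two vehicles; for each half take its own optimal tour:
  {N1} + {A8, L6, Z9, U2}: 34 + 48 = 82
  {A8} + {N1, L6, Z9, U2}: 18 + 45 = 63
  {N1, A8} + {L6, Z9, U2}: 40 + 42 = 82
  {L6} + {N1, A8, Z9, U2}: 12 + 51 = 63
  {N1, L6} + {A8, Z9, U2}: 34 + 48 = 82
  {A8, L6} + {N1, Z9, U2}: 18 + 45 = 63
  … (15 splits in total)
  {N1, A8, L6, Z9} + {U2}: 40 + 20 = 60  ← best
Best: vehicle 1 HQ → N1 → Z9 → A8 → L6 → HQ = 40; vehicle 2 HQ → U2 → HQ = 20; combined 60.

Minimum combined distance: 60 min.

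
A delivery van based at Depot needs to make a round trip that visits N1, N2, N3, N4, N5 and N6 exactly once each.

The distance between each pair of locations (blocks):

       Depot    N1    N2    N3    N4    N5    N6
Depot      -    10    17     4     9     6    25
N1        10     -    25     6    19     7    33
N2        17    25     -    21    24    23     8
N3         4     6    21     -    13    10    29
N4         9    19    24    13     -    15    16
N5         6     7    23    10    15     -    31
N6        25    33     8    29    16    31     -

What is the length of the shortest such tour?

There are 360 distinct closed tours to check (reversals are equivalent).
Depot-N1-N2-N3-N4-N5-N6-Depot: 10+25+21+13+15+31+25 = 140
Depot-N1-N2-N3-N4-N6-N5-Depot: 10+25+21+13+16+31+6 = 122
Depot-N1-N2-N3-N5-N4-N6-Depot: 10+25+21+10+15+16+25 = 122
Depot-N1-N2-N3-N5-N6-N4-Depot: 10+25+21+10+31+16+9 = 122
Depot-N1-N2-N3-N6-N4-N5-Depot: 10+25+21+29+16+15+6 = 122
Depot-N1-N2-N3-N6-N5-N4-Depot: 10+25+21+29+31+15+9 = 140
Depot-N1-N2-N4-N3-N5-N6-Depot: 10+25+24+13+10+31+25 = 138
Depot-N1-N2-N4-N3-N6-N5-Depot: 10+25+24+13+29+31+6 = 138
… (352 more)
Depot-N2-N6-N4-N3-N1-N5-Depot: 17+8+16+13+6+7+6 = 73  ← best
The minimum is 73.
One optimal route: Depot → N2 → N6 → N4 → N3 → N1 → N5 → Depot (or its reverse).

73 blocks — the shortest possible round trip.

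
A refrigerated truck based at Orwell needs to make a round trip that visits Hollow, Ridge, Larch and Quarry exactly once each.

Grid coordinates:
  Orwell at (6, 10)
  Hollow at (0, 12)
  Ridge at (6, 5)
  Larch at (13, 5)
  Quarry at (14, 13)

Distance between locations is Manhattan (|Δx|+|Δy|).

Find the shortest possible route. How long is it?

Orwell → Hollow → Ridge → Larch → Quarry → Orwell: 8+13+7+9+11 = 48
Orwell → Hollow → Ridge → Quarry → Larch → Orwell: 8+13+16+9+12 = 58
Orwell → Hollow → Larch → Ridge → Quarry → Orwell: 8+20+7+16+11 = 62
Orwell → Hollow → Larch → Quarry → Ridge → Orwell: 8+20+9+16+5 = 58
Orwell → Hollow → Quarry → Ridge → Larch → Orwell: 8+15+16+7+12 = 58
Orwell → Hollow → Quarry → Larch → Ridge → Orwell: 8+15+9+7+5 = 44
Orwell → Ridge → Hollow → Larch → Quarry → Orwell: 5+13+20+9+11 = 58
Orwell → Ridge → Hollow → Quarry → Larch → Orwell: 5+13+15+9+12 = 54
Orwell → Ridge → Larch → Hollow → Quarry → Orwell: 5+7+20+15+11 = 58
Orwell → Ridge → Quarry → Hollow → Larch → Orwell: 5+16+15+20+12 = 68
Orwell → Larch → Hollow → Ridge → Quarry → Orwell: 12+20+13+16+11 = 72
Orwell → Larch → Ridge → Hollow → Quarry → Orwell: 12+7+13+15+11 = 58
The minimum is 44.
One optimal route: Orwell → Hollow → Quarry → Larch → Ridge → Orwell (or its reverse).

Shortest round trip = 44.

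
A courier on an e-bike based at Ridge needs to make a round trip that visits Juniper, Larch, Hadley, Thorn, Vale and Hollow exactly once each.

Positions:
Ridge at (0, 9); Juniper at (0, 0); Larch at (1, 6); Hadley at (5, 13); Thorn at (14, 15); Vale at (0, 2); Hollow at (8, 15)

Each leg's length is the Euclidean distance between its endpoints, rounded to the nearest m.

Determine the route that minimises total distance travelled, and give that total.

Minimum total distance: 46 m.

With 6 stops there are 6!/2 = 360 distinct round trips (a route and its reverse cost the same).
Ridge→Juniper→Larch→Hadley→Thorn→Vale→Hollow→Ridge: 9+6+8+9+19+15+10 = 76
Ridge→Juniper→Larch→Hadley→Thorn→Hollow→Vale→Ridge: 9+6+8+9+6+15+7 = 60
Ridge→Juniper→Larch→Hadley→Vale→Thorn→Hollow→Ridge: 9+6+8+12+19+6+10 = 70
Ridge→Juniper→Larch→Hadley→Vale→Hollow→Thorn→Ridge: 9+6+8+12+15+6+15 = 71
Ridge→Juniper→Larch→Hadley→Hollow→Thorn→Vale→Ridge: 9+6+8+4+6+19+7 = 59
Ridge→Juniper→Larch→Hadley→Hollow→Vale→Thorn→Ridge: 9+6+8+4+15+19+15 = 76
Ridge→Juniper→Larch→Thorn→Hadley→Vale→Hollow→Ridge: 9+6+16+9+12+15+10 = 77
Ridge→Juniper→Larch→Thorn→Hadley→Hollow→Vale→Ridge: 9+6+16+9+4+15+7 = 66
… (352 more)
Ridge→Larch→Juniper→Vale→Thorn→Hollow→Hadley→Ridge: 3+6+2+19+6+4+6 = 46  ← best
The minimum is 46.
One optimal route: Ridge → Larch → Juniper → Vale → Thorn → Hollow → Hadley → Ridge (or its reverse).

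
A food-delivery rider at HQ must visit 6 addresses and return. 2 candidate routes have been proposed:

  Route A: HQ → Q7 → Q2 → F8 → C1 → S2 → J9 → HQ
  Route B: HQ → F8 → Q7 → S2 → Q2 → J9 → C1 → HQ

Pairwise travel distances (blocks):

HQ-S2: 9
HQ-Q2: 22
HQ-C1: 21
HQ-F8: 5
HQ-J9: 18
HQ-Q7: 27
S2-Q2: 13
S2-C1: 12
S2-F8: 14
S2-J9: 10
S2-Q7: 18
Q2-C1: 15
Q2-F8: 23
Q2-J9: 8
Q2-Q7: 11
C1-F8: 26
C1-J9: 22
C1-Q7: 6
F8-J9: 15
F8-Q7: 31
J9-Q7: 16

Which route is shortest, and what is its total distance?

118 blocks — Route B is the shortest.

Route A: 27 + 11 + 23 + 26 + 12 + 10 + 18 = 127
Route B: 5 + 31 + 18 + 13 + 8 + 22 + 21 = 118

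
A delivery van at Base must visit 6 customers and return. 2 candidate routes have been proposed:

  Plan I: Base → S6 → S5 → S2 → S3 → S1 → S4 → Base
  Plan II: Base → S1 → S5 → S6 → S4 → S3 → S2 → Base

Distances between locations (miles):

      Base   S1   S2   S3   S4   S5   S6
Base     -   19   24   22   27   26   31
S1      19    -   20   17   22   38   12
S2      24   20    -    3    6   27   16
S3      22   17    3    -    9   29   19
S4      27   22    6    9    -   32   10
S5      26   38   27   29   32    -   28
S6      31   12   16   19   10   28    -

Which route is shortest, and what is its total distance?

Shortest is Plan II, total 131 miles.

Plan I: 31 + 28 + 27 + 3 + 17 + 22 + 27 = 155
Plan II: 19 + 38 + 28 + 10 + 9 + 3 + 24 = 131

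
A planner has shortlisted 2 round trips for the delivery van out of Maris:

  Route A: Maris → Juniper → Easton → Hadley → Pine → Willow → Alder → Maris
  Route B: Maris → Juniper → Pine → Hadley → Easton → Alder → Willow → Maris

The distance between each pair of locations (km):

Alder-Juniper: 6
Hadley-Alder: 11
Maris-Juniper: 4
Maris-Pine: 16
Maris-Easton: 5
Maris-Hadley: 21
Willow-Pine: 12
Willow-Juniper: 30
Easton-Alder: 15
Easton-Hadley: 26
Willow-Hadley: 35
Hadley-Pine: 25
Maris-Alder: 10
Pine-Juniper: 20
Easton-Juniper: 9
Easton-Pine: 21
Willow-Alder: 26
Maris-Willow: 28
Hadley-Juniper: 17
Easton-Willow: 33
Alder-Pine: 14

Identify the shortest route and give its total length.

Route A: 4 + 9 + 26 + 25 + 12 + 26 + 10 = 112
Route B: 4 + 20 + 25 + 26 + 15 + 26 + 28 = 144

112 km — Route A is the shortest.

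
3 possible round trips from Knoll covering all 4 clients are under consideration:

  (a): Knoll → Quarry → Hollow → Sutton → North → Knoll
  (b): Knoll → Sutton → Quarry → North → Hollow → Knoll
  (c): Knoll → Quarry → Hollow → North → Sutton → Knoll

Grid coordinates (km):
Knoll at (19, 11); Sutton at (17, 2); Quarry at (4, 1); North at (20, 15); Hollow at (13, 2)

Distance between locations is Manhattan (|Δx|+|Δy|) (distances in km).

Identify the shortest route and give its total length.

(a): 25 + 10 + 4 + 16 + 5 = 60
(b): 11 + 14 + 30 + 20 + 15 = 90
(c): 25 + 10 + 20 + 16 + 11 = 82

Shortest is (a), total 60 km.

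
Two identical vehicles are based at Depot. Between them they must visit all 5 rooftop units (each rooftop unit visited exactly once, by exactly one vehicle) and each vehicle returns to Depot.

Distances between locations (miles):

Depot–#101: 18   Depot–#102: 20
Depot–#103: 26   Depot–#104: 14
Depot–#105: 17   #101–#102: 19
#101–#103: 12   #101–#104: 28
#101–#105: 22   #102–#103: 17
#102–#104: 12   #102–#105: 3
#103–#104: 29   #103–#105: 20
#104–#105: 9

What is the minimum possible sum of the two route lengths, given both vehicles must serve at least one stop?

Check every non-empty split of the stops between the two vehicles; for each half take its own optimal tour:
  {#101} + {#102, #103, #104, #105}: 36 + 69 = 105
  {#102} + {#101, #103, #104, #105}: 40 + 73 = 113
  {#101, #102} + {#103, #104, #105}: 57 + 69 = 126
  {#103} + {#101, #102, #104, #105}: 52 + 63 = 115
  {#101, #103} + {#102, #104, #105}: 56 + 46 = 102
  {#102, #103} + {#101, #104, #105}: 63 + 63 = 126
  … (15 splits in total)
  {#104} + {#101, #102, #103, #105}: 28 + 67 = 95  ← best
Best: vehicle 1 Depot → #104 → Depot = 28; vehicle 2 Depot → #101 → #103 → #102 → #105 → Depot = 67; combined 95.

Minimum combined distance: 95 miles.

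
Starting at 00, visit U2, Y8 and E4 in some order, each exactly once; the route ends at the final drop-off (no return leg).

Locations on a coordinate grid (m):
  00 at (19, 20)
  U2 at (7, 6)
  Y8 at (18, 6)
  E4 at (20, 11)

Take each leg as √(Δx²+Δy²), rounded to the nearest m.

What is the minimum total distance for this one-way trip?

There are 3! = 6 possible orderings.
00→U2→Y8→E4: 18+11+5 = 34
00→U2→E4→Y8: 18+14+5 = 37
00→Y8→U2→E4: 14+11+14 = 39
00→Y8→E4→U2: 14+5+14 = 33
00→E4→U2→Y8: 9+14+11 = 34
00→E4→Y8→U2: 9+5+11 = 25
The minimum is 25.
One shortest path: 00 → E4 → Y8 → U2.

Shortest open route: 25 m.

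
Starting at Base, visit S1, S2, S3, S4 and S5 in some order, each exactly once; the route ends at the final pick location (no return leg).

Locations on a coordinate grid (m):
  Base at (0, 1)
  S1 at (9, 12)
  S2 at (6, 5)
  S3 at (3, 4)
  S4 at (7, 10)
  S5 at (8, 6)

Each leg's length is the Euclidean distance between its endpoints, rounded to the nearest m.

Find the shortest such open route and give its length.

There are 5! = 120 possible orderings.
Base - S1 - S2 - S3 - S4 - S5: 14+8+3+7+4 = 36
Base - S1 - S2 - S3 - S5 - S4: 14+8+3+5+4 = 34
Base - S1 - S2 - S4 - S3 - S5: 14+8+5+7+5 = 39
Base - S1 - S2 - S4 - S5 - S3: 14+8+5+4+5 = 36
Base - S1 - S2 - S5 - S3 - S4: 14+8+2+5+7 = 36
Base - S1 - S2 - S5 - S4 - S3: 14+8+2+4+7 = 35
Base - S1 - S3 - S2 - S4 - S5: 14+10+3+5+4 = 36
Base - S1 - S3 - S2 - S5 - S4: 14+10+3+2+4 = 33
Base - S1 - S3 - S4 - S2 - S5: 14+10+7+5+2 = 38
Base - S1 - S3 - S4 - S5 - S2: 14+10+7+4+2 = 37
Base - S1 - S3 - S5 - S2 - S4: 14+10+5+2+5 = 36
Base - S1 - S3 - S5 - S4 - S2: 14+10+5+4+5 = 38
Base - S1 - S4 - S2 - S3 - S5: 14+3+5+3+5 = 30
Base - S1 - S4 - S2 - S5 - S3: 14+3+5+2+5 = 29
… (106 more)
Base - S3 - S2 - S5 - S4 - S1: 4+3+2+4+3 = 16  ← best
The minimum is 16.
One shortest path: Base → S3 → S2 → S5 → S4 → S1.

Minimum one-way distance = 16 m.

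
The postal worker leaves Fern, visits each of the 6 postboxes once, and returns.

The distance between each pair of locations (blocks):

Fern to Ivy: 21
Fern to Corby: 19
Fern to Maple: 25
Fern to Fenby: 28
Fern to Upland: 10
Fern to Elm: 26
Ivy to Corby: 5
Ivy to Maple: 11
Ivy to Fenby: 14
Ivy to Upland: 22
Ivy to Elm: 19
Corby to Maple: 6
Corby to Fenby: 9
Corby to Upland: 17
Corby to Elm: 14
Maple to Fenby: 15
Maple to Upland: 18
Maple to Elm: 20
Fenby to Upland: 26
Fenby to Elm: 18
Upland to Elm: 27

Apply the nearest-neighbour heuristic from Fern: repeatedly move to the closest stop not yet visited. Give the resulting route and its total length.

From Fern: distances to unvisited — Upland=10, Corby=19, Ivy=21, Maple=25, Elm=26, Fenby=28. Nearest is Upland (10).
From Upland: distances to unvisited — Corby=17, Maple=18, Ivy=22, Fenby=26, Elm=27. Nearest is Corby (17).
From Corby: distances to unvisited — Ivy=5, Maple=6, Fenby=9, Elm=14. Nearest is Ivy (5).
From Ivy: distances to unvisited — Maple=11, Fenby=14, Elm=19. Nearest is Maple (11).
From Maple: distances to unvisited — Fenby=15, Elm=20. Nearest is Fenby (15).
From Fenby: distances to unvisited — Elm=18. Nearest is Elm (18).
Return Elm→Fern: 26.
Total = 10 + 17 + 5 + 11 + 15 + 18 + 26 = 102.

Nearest-neighbour total = 102 blocks; route Fern → Upland → Corby → Ivy → Maple → Fenby → Elm → Fern.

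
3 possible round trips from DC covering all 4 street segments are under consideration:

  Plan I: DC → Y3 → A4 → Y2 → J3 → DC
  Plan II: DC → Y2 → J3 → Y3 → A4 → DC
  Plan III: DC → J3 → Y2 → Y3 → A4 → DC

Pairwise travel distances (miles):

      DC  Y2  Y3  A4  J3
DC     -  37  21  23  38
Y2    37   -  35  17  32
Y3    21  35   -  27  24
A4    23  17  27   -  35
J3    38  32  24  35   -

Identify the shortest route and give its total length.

Shortest is Plan I, total 135 miles.

Plan I: 21 + 27 + 17 + 32 + 38 = 135
Plan II: 37 + 32 + 24 + 27 + 23 = 143
Plan III: 38 + 32 + 35 + 27 + 23 = 155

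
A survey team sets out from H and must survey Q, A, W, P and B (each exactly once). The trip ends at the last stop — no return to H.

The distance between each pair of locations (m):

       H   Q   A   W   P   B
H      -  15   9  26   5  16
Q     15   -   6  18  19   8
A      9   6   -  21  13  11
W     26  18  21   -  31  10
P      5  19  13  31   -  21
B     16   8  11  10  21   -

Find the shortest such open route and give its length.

42 m — the minimum one-way total.

There are 5! = 120 possible orderings.
H - Q - A - W - P - B: 15+6+21+31+21 = 94
H - Q - A - W - B - P: 15+6+21+10+21 = 73
H - Q - A - P - W - B: 15+6+13+31+10 = 75
H - Q - A - P - B - W: 15+6+13+21+10 = 65
H - Q - A - B - W - P: 15+6+11+10+31 = 73
H - Q - A - B - P - W: 15+6+11+21+31 = 84
H - Q - W - A - P - B: 15+18+21+13+21 = 88
H - Q - W - A - B - P: 15+18+21+11+21 = 86
H - Q - W - P - A - B: 15+18+31+13+11 = 88
H - Q - W - P - B - A: 15+18+31+21+11 = 96
H - Q - W - B - A - P: 15+18+10+11+13 = 67
H - Q - W - B - P - A: 15+18+10+21+13 = 77
H - Q - P - A - W - B: 15+19+13+21+10 = 78
H - Q - P - A - B - W: 15+19+13+11+10 = 68
… (106 more)
H - P - A - Q - B - W: 5+13+6+8+10 = 42  ← best
The minimum is 42.
One shortest path: H → P → A → Q → B → W.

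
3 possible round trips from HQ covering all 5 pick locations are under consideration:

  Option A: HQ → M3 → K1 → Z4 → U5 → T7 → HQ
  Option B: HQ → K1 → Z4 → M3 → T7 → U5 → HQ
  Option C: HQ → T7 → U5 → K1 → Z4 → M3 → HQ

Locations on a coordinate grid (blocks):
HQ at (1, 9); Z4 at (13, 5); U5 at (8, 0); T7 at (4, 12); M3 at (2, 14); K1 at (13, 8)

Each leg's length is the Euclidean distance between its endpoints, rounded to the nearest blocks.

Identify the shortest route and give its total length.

45 blocks — Option A is the shortest.

Option A: 5 + 13 + 3 + 7 + 13 + 4 = 45
Option B: 12 + 3 + 14 + 3 + 13 + 11 = 56
Option C: 4 + 13 + 9 + 3 + 14 + 5 = 48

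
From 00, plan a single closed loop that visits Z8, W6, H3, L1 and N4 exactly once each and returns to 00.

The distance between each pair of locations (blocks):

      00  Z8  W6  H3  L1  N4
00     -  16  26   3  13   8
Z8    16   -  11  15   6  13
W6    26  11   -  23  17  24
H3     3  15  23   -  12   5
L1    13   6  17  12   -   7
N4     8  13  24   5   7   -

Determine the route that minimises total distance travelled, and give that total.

Minimum total distance: 58 blocks.

There are 60 distinct closed tours to check (reversals are equivalent).
00 - Z8 - W6 - H3 - L1 - N4 - 00: 16+11+23+12+7+8 = 77
00 - Z8 - W6 - H3 - N4 - L1 - 00: 16+11+23+5+7+13 = 75
00 - Z8 - W6 - L1 - H3 - N4 - 00: 16+11+17+12+5+8 = 69
00 - Z8 - W6 - L1 - N4 - H3 - 00: 16+11+17+7+5+3 = 59
00 - Z8 - W6 - N4 - H3 - L1 - 00: 16+11+24+5+12+13 = 81
00 - Z8 - W6 - N4 - L1 - H3 - 00: 16+11+24+7+12+3 = 73
00 - Z8 - H3 - W6 - L1 - N4 - 00: 16+15+23+17+7+8 = 86
00 - Z8 - H3 - W6 - N4 - L1 - 00: 16+15+23+24+7+13 = 98
00 - Z8 - H3 - L1 - W6 - N4 - 00: 16+15+12+17+24+8 = 92
00 - Z8 - H3 - L1 - N4 - W6 - 00: 16+15+12+7+24+26 = 100
00 - Z8 - H3 - N4 - W6 - L1 - 00: 16+15+5+24+17+13 = 90
00 - Z8 - H3 - N4 - L1 - W6 - 00: 16+15+5+7+17+26 = 86
00 - Z8 - L1 - W6 - H3 - N4 - 00: 16+6+17+23+5+8 = 75
00 - Z8 - L1 - W6 - N4 - H3 - 00: 16+6+17+24+5+3 = 71
… (46 more)
00 - W6 - Z8 - L1 - N4 - H3 - 00: 26+11+6+7+5+3 = 58  ← best
The minimum is 58.
One optimal route: 00 → W6 → Z8 → L1 → N4 → H3 → 00 (or its reverse).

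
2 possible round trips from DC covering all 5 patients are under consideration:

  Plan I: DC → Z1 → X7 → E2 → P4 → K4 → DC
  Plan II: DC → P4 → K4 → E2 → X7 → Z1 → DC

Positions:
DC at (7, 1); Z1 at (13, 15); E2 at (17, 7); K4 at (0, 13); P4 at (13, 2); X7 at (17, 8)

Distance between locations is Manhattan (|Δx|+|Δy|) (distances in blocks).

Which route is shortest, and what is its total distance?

84 blocks — Plan I is the shortest.

Plan I: 20 + 11 + 1 + 9 + 24 + 19 = 84
Plan II: 7 + 24 + 23 + 1 + 11 + 20 = 86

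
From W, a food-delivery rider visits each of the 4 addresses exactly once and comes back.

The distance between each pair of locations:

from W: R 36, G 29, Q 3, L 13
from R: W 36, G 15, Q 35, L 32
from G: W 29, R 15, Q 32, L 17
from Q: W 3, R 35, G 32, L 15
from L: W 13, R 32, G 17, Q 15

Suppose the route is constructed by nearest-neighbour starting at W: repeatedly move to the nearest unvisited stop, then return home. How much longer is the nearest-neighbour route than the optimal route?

W: Q=3, L=13, G=29, R=36 ⇒ Q
Q: L=15, G=32, R=35 ⇒ L
L: G=17, R=32 ⇒ G
G: R=15 ⇒ R
NN route W → Q → L → G → R → W costs 86.
Optimal: W → Q → R → G → L → W costs 83 (by enumerating all 12 distinct tours).
Excess = 86 − 83 = 3.

The nearest-neighbour route is 3 longer than optimal.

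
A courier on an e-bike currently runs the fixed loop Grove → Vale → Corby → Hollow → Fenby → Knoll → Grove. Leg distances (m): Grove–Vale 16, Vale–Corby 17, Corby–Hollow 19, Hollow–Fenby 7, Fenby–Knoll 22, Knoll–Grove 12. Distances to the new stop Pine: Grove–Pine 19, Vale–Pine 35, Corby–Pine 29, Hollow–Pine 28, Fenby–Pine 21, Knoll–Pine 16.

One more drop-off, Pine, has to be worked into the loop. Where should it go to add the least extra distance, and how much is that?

Insertion cost between consecutive stops i–j is d(i,Pine) + d(Pine,j) − d(i,j):
  between Grove and Vale: 19 + 35 − 16 = 38
  between Vale and Corby: 35 + 29 − 17 = 47
  between Corby and Hollow: 29 + 28 − 19 = 38
  between Hollow and Fenby: 28 + 21 − 7 = 42
  between Fenby and Knoll: 21 + 16 − 22 = 15
  between Knoll and Grove: 16 + 19 − 12 = 23
Cheapest insertion is between Fenby and Knoll, adding 15.
New total = 93 + 15 = 108.

+15 m — insert Pine between Fenby and Knoll.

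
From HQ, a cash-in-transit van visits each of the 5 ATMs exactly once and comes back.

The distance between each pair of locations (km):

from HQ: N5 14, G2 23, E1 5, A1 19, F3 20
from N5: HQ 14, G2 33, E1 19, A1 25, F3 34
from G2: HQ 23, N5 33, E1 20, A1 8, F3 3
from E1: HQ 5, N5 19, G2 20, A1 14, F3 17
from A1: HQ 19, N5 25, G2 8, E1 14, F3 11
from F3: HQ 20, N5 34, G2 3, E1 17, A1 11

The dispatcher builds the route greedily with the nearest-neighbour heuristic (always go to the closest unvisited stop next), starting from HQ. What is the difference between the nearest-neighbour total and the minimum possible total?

HQ: E1=5, N5=14, A1=19, F3=20, G2=23 ⇒ E1
E1: A1=14, F3=17, N5=19, G2=20 ⇒ A1
A1: G2=8, F3=11, N5=25 ⇒ G2
G2: F3=3, N5=33 ⇒ F3
F3: N5=34 ⇒ N5
NN route HQ → E1 → A1 → G2 → F3 → N5 → HQ costs 78.
Optimal: HQ → N5 → A1 → G2 → F3 → E1 → HQ costs 72 (by enumerating all 60 distinct tours).
Excess = 78 − 72 = 6.

Excess over optimum: 6 km.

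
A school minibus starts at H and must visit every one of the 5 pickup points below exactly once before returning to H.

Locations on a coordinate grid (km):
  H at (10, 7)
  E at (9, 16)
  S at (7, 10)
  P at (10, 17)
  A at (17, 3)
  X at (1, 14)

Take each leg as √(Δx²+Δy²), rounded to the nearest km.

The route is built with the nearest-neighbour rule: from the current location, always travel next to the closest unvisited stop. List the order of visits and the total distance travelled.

At H the remaining stops are S 4, A 8, E 9, P 10, X 11; go to S.
At S the remaining stops are E 6, X 7, P 8, A 12; go to E.
At E the remaining stops are P 1, X 8, A 15; go to P.
At P the remaining stops are X 9, A 16; go to X.
At X the remaining stops are A 19; go to A.
Return A→H: 8.
Total = 4 + 6 + 1 + 9 + 19 + 8 = 47.

47 km along H → S → E → P → X → A → H.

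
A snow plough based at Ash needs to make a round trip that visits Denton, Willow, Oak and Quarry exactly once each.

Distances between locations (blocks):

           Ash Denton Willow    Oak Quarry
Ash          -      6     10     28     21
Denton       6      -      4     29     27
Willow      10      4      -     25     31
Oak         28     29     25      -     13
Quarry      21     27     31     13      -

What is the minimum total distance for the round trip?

Shortest round trip = 69 blocks.

Ash → Denton → Willow → Oak → Quarry → Ash: 6+4+25+13+21 = 69
Ash → Denton → Willow → Quarry → Oak → Ash: 6+4+31+13+28 = 82
Ash → Denton → Oak → Willow → Quarry → Ash: 6+29+25+31+21 = 112
Ash → Denton → Oak → Quarry → Willow → Ash: 6+29+13+31+10 = 89
Ash → Denton → Quarry → Willow → Oak → Ash: 6+27+31+25+28 = 117
Ash → Denton → Quarry → Oak → Willow → Ash: 6+27+13+25+10 = 81
Ash → Willow → Denton → Oak → Quarry → Ash: 10+4+29+13+21 = 77
Ash → Willow → Denton → Quarry → Oak → Ash: 10+4+27+13+28 = 82
Ash → Willow → Oak → Denton → Quarry → Ash: 10+25+29+27+21 = 112
Ash → Willow → Quarry → Denton → Oak → Ash: 10+31+27+29+28 = 125
Ash → Oak → Denton → Willow → Quarry → Ash: 28+29+4+31+21 = 113
Ash → Oak → Willow → Denton → Quarry → Ash: 28+25+4+27+21 = 105
The minimum is 69.
One optimal route: Ash → Denton → Willow → Oak → Quarry → Ash (or its reverse).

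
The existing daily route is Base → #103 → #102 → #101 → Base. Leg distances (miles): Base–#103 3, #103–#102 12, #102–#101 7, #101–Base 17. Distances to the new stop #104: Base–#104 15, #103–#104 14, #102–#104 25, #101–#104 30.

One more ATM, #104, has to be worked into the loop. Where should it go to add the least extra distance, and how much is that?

+26 miles — insert #104 between Base and #103.

Insertion cost between consecutive stops i–j is d(i,#104) + d(#104,j) − d(i,j):
  between Base and #103: 15 + 14 − 3 = 26
  between #103 and #102: 14 + 25 − 12 = 27
  between #102 and #101: 25 + 30 − 7 = 48
  between #101 and Base: 30 + 15 − 17 = 28
Cheapest insertion is between Base and #103, adding 26.
New total = 39 + 26 = 65.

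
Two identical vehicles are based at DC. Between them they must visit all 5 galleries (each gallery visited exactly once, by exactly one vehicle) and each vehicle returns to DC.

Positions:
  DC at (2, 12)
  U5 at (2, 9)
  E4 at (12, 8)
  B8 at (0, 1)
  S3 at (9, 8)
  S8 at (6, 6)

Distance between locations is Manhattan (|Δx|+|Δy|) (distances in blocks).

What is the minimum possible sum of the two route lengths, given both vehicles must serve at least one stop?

Minimum combined distance: 52 blocks.

Try each way of splitting the stops between the two vehicles (each non-empty) and, for each split, find the best tour for each vehicle:
  {U5} + {E4, B8, S3, S8}: 6 + 46 = 52
  {E4} + {U5, B8, S3, S8}: 28 + 40 = 68
  {U5, E4} + {B8, S3, S8}: 28 + 40 = 68
  {B8} + {U5, E4, S3, S8}: 26 + 32 = 58
  {U5, B8} + {E4, S3, S8}: 26 + 32 = 58
  {E4, B8} + {U5, S3, S8}: 46 + 26 = 72
  … (15 splits in total)
Best: vehicle 1 DC → U5 → DC = 6; vehicle 2 DC → E4 → S3 → S8 → B8 → DC = 46; combined 52.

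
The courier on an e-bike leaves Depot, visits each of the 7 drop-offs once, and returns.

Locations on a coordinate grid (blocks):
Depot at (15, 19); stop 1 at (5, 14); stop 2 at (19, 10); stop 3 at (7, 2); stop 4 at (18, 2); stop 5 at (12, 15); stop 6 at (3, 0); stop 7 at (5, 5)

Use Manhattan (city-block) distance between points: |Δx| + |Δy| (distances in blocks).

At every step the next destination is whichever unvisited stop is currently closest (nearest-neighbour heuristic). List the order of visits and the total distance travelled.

74 blocks along Depot → stop 5 → stop 1 → stop 7 → stop 3 → stop 6 → stop 4 → stop 2 → Depot.

At Depot the remaining stops are stop 5 7, stop 2 13, stop 1 15, stop 4 20, stop 7 24, stop 3 25, stop 6 31; go to stop 5.
At stop 5 the remaining stops are stop 1 8, stop 2 12, stop 7 17, stop 3 18, stop 4 19, stop 6 24; go to stop 1.
At stop 1 the remaining stops are stop 7 9, stop 3 14, stop 6 16, stop 2 18, stop 4 25; go to stop 7.
At stop 7 the remaining stops are stop 3 5, stop 6 7, stop 4 16, stop 2 19; go to stop 3.
At stop 3 the remaining stops are stop 6 6, stop 4 11, stop 2 20; go to stop 6.
At stop 6 the remaining stops are stop 4 17, stop 2 26; go to stop 4.
At stop 4 the remaining stops are stop 2 9; go to stop 2.
Return stop 2→Depot: 13.
Total = 7 + 8 + 9 + 5 + 6 + 17 + 9 + 13 = 74.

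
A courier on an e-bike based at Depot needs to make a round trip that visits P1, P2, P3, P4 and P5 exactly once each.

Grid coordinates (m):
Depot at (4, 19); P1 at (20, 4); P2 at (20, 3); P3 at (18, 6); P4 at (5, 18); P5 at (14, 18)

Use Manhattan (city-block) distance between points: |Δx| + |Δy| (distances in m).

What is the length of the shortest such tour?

Depot-P1-P2-P3-P4-P5-Depot: 31+1+5+25+9+11 = 82
Depot-P1-P2-P3-P5-P4-Depot: 31+1+5+16+9+2 = 64
Depot-P1-P2-P4-P3-P5-Depot: 31+1+30+25+16+11 = 114
Depot-P1-P2-P4-P5-P3-Depot: 31+1+30+9+16+27 = 114
Depot-P1-P2-P5-P3-P4-Depot: 31+1+21+16+25+2 = 96
Depot-P1-P2-P5-P4-P3-Depot: 31+1+21+9+25+27 = 114
Depot-P1-P3-P2-P4-P5-Depot: 31+4+5+30+9+11 = 90
Depot-P1-P3-P2-P5-P4-Depot: 31+4+5+21+9+2 = 72
Depot-P1-P3-P4-P2-P5-Depot: 31+4+25+30+21+11 = 122
Depot-P1-P3-P4-P5-P2-Depot: 31+4+25+9+21+32 = 122
Depot-P1-P3-P5-P2-P4-Depot: 31+4+16+21+30+2 = 104
Depot-P1-P3-P5-P4-P2-Depot: 31+4+16+9+30+32 = 122
Depot-P1-P4-P2-P3-P5-Depot: 31+29+30+5+16+11 = 122
Depot-P1-P4-P2-P5-P3-Depot: 31+29+30+21+16+27 = 154
… (46 more)
The minimum is 64.
One optimal route: Depot → P1 → P2 → P3 → P5 → P4 → Depot (or its reverse).

Minimum total distance: 64 m.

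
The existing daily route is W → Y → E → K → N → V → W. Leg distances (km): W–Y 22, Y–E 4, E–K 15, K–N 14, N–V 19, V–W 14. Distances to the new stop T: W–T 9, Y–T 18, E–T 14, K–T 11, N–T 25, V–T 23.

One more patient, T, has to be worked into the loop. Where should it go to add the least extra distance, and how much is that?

Adding 5 km by placing T on the W–Y leg.

Insertion cost between consecutive stops i–j is d(i,T) + d(T,j) − d(i,j):
  between W and Y: 9 + 18 − 22 = 5
  between Y and E: 18 + 14 − 4 = 28
  between E and K: 14 + 11 − 15 = 10
  between K and N: 11 + 25 − 14 = 22
  between N and V: 25 + 23 − 19 = 29
  between V and W: 23 + 9 − 14 = 18
Cheapest insertion is between W and Y, adding 5.
New total = 88 + 5 = 93.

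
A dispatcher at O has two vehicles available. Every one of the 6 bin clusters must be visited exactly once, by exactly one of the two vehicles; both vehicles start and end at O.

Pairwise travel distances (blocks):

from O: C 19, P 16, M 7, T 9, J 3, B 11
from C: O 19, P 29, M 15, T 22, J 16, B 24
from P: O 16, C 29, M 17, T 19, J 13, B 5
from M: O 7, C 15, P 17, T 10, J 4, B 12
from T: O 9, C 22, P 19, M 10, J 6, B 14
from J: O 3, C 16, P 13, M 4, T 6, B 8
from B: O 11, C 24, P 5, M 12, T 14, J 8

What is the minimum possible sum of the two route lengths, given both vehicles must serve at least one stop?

Try each way of splitting the stops between the two vehicles (each non-empty) and, for each split, find the best tour for each vehicle:
  {C} + {P, M, T, J, B}: 38 + 52 = 90
  {P} + {C, M, T, J, B}: 32 + 69 = 101
  {C, P} + {M, T, J, B}: 64 + 42 = 106
  {M} + {C, P, T, J, B}: 14 + 76 = 90
  {C, M} + {P, T, J, B}: 41 + 44 = 85
  {P, M} + {C, T, J, B}: 40 + 66 = 106
  … (31 splits in total)
Best: vehicle 1 O → C → M → O = 41; vehicle 2 O → P → B → T → J → O = 44; combined 85.

85 blocks — the smallest possible combined total.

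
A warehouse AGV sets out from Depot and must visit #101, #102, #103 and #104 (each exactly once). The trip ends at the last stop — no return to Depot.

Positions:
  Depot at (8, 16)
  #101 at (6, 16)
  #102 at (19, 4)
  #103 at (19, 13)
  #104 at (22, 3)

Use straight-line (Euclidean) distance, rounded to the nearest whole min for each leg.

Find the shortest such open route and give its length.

Minimum one-way distance = 27 min.

There are 4! = 24 possible orderings.
Depot → #101 → #102 → #103 → #104: 2+18+9+10 = 39
Depot → #101 → #102 → #104 → #103: 2+18+3+10 = 33
Depot → #101 → #103 → #102 → #104: 2+13+9+3 = 27
Depot → #101 → #103 → #104 → #102: 2+13+10+3 = 28
Depot → #101 → #104 → #102 → #103: 2+21+3+9 = 35
Depot → #101 → #104 → #103 → #102: 2+21+10+9 = 42
Depot → #102 → #101 → #103 → #104: 16+18+13+10 = 57
Depot → #102 → #101 → #104 → #103: 16+18+21+10 = 65
Depot → #102 → #103 → #101 → #104: 16+9+13+21 = 59
Depot → #102 → #103 → #104 → #101: 16+9+10+21 = 56
Depot → #102 → #104 → #101 → #103: 16+3+21+13 = 53
Depot → #102 → #104 → #103 → #101: 16+3+10+13 = 42
Depot → #103 → #101 → #102 → #104: 11+13+18+3 = 45
Depot → #103 → #101 → #104 → #102: 11+13+21+3 = 48
… (10 more)
The minimum is 27.
One shortest path: Depot → #101 → #103 → #102 → #104.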